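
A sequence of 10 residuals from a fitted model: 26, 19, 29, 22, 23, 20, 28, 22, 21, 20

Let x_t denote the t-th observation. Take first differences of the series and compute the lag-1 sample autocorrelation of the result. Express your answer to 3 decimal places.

First differences Δx: -7, 10, -7, 1, -3, 8, -6, -1, -1
Mean of differences = -0.6667
Numerator Σ(Δx_t−Δx̄)(Δx_{t+1}−Δx̄) = -214.1111
Denominator Σ(Δx_t−Δx̄)² = 306.0000
r_1(Δx) = -214.1111 / 306.0000 = -0.700

-0.700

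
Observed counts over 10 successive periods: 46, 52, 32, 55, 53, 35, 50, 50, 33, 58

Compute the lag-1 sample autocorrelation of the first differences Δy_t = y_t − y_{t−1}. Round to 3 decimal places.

-0.522

First differences Δy: 6, -20, 23, -2, -18, 15, 0, -17, 25
Mean of differences = 1.3333
Numerator Σ(Δy_t−Δȳ)(Δy_{t+1}−Δȳ) = -1261.4444
Denominator Σ(Δy_t−Δȳ)² = 2416.0000
r_1(Δy) = -1261.4444 / 2416.0000 = -0.522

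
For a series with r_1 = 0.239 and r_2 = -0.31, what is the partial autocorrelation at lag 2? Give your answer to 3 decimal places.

φ_{22} = (r_2 − r_1²) / (1 − r_1²)
r_1² = (0.239)² = 0.057121
Numerator = -0.31 − 0.0571 = -0.3671; denominator = 1 − 0.0571 = 0.9429
φ_{22} = -0.3671 / 0.9429 = -0.389

-0.389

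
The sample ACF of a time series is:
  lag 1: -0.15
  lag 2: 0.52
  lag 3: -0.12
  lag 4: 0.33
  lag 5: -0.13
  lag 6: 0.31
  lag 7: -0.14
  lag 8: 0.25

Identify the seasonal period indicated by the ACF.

The largest autocorrelation is r_2 = 0.52, with weaker echoes at lags 4 (0.33), 6 (0.31) and 8 (0.25); the remaining lags stay at or below -0.12.
The dominant spike at lag 2 indicates a seasonal period of 2.

2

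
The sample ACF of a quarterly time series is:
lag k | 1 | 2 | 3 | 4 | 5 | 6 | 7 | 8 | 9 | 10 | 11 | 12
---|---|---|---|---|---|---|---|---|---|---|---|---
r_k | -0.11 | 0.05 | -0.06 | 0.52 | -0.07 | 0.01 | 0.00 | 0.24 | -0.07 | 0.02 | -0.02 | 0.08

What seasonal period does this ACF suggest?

The largest autocorrelation is r_4 = 0.52, with a weaker echo at lag 8 (0.24); the remaining lags stay at or below 0.08.
The dominant spike at lag 4 indicates a seasonal period of 4.

4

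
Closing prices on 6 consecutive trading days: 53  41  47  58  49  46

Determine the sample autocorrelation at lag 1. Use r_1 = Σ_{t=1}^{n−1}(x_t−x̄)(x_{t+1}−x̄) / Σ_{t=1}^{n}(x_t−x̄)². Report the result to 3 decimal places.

Mean x̄ = (53 + 41 + 47 + 58 + 49 + 46)/6 = 49.0000
Numerator Σ_{t=1}^{5}(x_t−x̄)(x_{t+1}−x̄) = -34.0000
Denominator Σ(x_t−x̄)² = 174.0000
r_1 = -34.0000 / 174.0000 = -0.195

-0.195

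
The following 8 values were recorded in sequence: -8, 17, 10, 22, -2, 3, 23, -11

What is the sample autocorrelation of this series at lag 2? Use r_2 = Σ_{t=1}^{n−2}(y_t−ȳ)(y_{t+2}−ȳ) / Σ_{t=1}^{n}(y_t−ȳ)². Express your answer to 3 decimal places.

-0.043

Mean ȳ = (-8 + 17 + 10 + 22 − 2 + 3 + 23 − 11)/8 = 6.7500
Deviations from mean: -14.7500, 10.2500, 3.2500, 15.2500, -8.7500, -3.7500, 16.2500, -17.7500
Σ(y_t−ȳ)(y_{t+2}−ȳ) = (-47.9375) + (156.3125) + (-28.4375) + (-57.1875) + (-142.1875) + (66.5625) = -52.8750
Denominator Σ(y_t−ȳ)² = 1235.5000
r_2 = -52.8750 / 1235.5000 = -0.043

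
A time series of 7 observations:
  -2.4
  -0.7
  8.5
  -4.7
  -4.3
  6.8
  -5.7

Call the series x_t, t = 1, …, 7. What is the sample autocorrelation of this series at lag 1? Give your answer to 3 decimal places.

-0.458

Mean x̄ = (-2.4 − 0.7 + 8.5 − 4.7 − 4.3 + 6.8 − 5.7)/7 = -0.3571
Deviations from mean: -2.0429, -0.3429, 8.8571, -4.3429, -3.9429, 7.1571, -5.3429
Σ(x_t−x̄)(x_{t+1}−x̄) = (0.7004) + (-3.0367) + (-38.4653) + (17.1233) + (-28.2196) + (-38.2396) = -90.1376
Denominator Σ(x_t−x̄)² = 196.9171
r_1 = -90.1376 / 196.9171 = -0.458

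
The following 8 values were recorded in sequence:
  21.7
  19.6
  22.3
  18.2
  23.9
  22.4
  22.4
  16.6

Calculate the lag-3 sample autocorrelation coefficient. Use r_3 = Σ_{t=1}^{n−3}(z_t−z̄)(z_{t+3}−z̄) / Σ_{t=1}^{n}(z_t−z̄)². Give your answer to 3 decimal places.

Mean z̄ = (21.7 + 19.6 + 22.3 + 18.2 + 23.9 + 22.4 + 22.4 + 16.6)/8 = 20.8875
Deviations from mean: 0.8125, -1.2875, 1.4125, -2.6875, 3.0125, 1.5125, 1.5125, -4.2875
Σ(z_t−z̄)(z_{t+3}−z̄) = (-2.1836) + (-3.8786) + (2.1364) + (-4.0648) + (-12.9161) = -20.9067
Denominator Σ(z_t−z̄)² = 43.5688
r_3 = -20.9067 / 43.5688 = -0.480

-0.480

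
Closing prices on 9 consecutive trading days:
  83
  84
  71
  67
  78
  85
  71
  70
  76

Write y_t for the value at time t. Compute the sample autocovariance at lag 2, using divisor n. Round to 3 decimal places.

Mean ȳ = (83 + 84 + 71 + 67 + 78 + 85 + 71 + 70 + 76)/9 = 76.1111
Σ_{t=1}^{7}(y_t−ȳ)(y_{t+2}−ȳ) = -261.1358
γ_2 = -261.1358 / 9 = -29.015

-29.015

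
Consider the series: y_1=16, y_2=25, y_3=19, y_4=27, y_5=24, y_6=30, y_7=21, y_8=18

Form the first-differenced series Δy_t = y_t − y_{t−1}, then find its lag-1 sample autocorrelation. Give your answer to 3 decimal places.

First differences Δy: 9, -6, 8, -3, 6, -9, -3
Mean of differences = 0.2857
Numerator Σ(Δy_t−Δȳ)(Δy_{t+1}−Δȳ) = -169.9388
Denominator Σ(Δy_t−Δȳ)² = 315.4286
r_1(Δy) = -169.9388 / 315.4286 = -0.539

-0.539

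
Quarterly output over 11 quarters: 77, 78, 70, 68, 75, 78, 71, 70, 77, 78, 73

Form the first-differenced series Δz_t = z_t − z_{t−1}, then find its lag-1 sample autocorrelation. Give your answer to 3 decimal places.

-0.017

First differences Δz: 1, -8, -2, 7, 3, -7, -1, 7, 1, -5
Mean of differences = -0.4000
Numerator Σ(Δz_t−Δz̄)(Δz_{t+1}−Δz̄) = -4.1600
Denominator Σ(Δz_t−Δz̄)² = 250.4000
r_1(Δz) = -4.1600 / 250.4000 = -0.017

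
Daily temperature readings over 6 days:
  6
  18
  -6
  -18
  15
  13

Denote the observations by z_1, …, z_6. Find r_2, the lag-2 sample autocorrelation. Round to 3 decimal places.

Mean z̄ = (6 + 18 − 6 − 18 + 15 + 13)/6 = 4.6667
Numerator Σ_{t=1}^{4}(z_t−z̄)(z_{t+2}−z̄) = -615.5556
Denominator Σ(z_t−z̄)² = 983.3333
r_2 = -615.5556 / 983.3333 = -0.626

-0.626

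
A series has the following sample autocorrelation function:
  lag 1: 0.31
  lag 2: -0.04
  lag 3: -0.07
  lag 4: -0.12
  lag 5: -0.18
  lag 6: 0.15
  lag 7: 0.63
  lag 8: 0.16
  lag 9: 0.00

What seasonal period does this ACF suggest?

7

The largest autocorrelation is r_7 = 0.63; the remaining lags stay at or below 0.31.
The dominant spike at lag 7 indicates a seasonal period of 7.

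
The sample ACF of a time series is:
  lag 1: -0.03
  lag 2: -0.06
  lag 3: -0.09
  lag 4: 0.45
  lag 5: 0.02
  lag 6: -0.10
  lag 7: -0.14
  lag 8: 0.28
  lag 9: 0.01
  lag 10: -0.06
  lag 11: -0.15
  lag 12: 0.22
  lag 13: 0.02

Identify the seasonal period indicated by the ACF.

4

The largest autocorrelation is r_4 = 0.45, with weaker echoes at lags 8 (0.28) and 12 (0.22); the remaining lags stay at or below 0.02.
The dominant spike at lag 4 indicates a seasonal period of 4.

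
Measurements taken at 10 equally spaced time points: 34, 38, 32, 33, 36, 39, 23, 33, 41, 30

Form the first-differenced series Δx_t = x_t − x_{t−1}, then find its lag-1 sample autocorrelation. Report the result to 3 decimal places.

First differences Δx: 4, -6, 1, 3, 3, -16, 10, 8, -11
Mean of differences = -0.4444
Numerator Σ(Δx_t−Δx̄)(Δx_{t+1}−Δx̄) = -232.8642
Denominator Σ(Δx_t−Δx̄)² = 610.2222
r_1(Δx) = -232.8642 / 610.2222 = -0.382

-0.382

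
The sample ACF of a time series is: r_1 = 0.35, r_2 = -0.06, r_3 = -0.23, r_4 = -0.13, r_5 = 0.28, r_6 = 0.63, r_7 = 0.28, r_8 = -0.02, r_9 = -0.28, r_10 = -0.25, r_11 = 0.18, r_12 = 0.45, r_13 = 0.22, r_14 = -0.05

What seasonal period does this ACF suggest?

The largest autocorrelation is r_6 = 0.63, with a weaker echo at lag 12 (0.45); the remaining lags stay at or below 0.35.
The dominant spike at lag 6 indicates a seasonal period of 6.

6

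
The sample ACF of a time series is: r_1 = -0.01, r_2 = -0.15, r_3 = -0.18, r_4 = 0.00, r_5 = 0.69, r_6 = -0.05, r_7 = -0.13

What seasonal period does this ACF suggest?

5

The largest autocorrelation is r_5 = 0.69; the remaining lags stay at or below 0.00.
The dominant spike at lag 5 indicates a seasonal period of 5.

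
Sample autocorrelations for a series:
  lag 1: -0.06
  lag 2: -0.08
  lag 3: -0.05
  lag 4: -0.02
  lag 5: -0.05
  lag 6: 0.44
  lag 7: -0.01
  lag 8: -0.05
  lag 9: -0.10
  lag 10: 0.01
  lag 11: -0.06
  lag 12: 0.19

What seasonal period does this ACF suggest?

The largest autocorrelation is r_6 = 0.44, with a weaker echo at lag 12 (0.19); the remaining lags stay at or below 0.01.
The dominant spike at lag 6 indicates a seasonal period of 6.

6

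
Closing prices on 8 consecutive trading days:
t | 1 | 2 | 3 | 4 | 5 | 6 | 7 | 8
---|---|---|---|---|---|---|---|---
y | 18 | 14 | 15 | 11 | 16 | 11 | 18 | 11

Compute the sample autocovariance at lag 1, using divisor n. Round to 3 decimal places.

-4.914

Mean ȳ = (18 + 14 + 15 + 11 + 16 + 11 + 18 + 11)/8 = 14.2500
Deviations: 3.7500, -0.2500, 0.7500, -3.2500, 1.7500, -3.2500, 3.7500, -3.2500
Σ_{t=1}^{7}(y_t−ȳ)(y_{t+1}−ȳ) = -39.3125
γ_1 = -39.3125 / 8 = -4.914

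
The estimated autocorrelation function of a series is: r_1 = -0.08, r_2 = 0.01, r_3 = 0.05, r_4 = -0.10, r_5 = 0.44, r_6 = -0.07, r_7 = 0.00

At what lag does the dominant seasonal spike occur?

5

The largest autocorrelation is r_5 = 0.44; the remaining lags stay at or below 0.05.
The dominant spike at lag 5 indicates a seasonal period of 5.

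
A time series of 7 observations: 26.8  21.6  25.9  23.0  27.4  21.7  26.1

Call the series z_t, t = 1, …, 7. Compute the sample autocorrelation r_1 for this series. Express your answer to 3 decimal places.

Mean z̄ = (26.8 + 21.6 + 25.9 + 23.0 + 27.4 + 21.7 + 26.1)/7 = 24.6429
Deviations from mean: 2.1571, -3.0429, 1.2571, -1.6429, 2.7571, -2.9429, 1.4571
Σ(z_t−z̄)(z_{t+1}−z̄) = (-6.5639) + (-3.8253) + (-2.0653) + (-4.5296) + (-8.1139) + (-4.2882) = -29.3861
Denominator Σ(z_t−z̄)² = 36.5771
r_1 = -29.3861 / 36.5771 = -0.803

-0.803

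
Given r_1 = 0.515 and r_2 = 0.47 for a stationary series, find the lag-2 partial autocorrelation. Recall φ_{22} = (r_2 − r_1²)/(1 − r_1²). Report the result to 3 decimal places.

φ_{22} = (r_2 − r_1²) / (1 − r_1²)
r_1² = (0.515)² = 0.265225
Numerator = 0.47 − 0.2652 = 0.2048; denominator = 1 − 0.2652 = 0.7348
φ_{22} = 0.2048 / 0.7348 = 0.279

0.279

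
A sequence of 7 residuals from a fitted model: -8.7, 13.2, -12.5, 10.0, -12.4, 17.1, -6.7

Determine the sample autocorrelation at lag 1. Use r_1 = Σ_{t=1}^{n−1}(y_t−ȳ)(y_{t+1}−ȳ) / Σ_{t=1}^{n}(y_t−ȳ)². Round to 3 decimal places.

-0.858

Mean ȳ = (-8.7 + 13.2 − 12.5 + 10.0 − 12.4 + 17.1 − 6.7)/7 = 0.0000
Deviations from mean: -8.7000, 13.2000, -12.5000, 10.0000, -12.4000, 17.1000, -6.7000
Σ(y_t−ȳ)(y_{t+1}−ȳ) = (-114.8400) + (-165.0000) + (-125.0000) + (-124.0000) + (-212.0400) + (-114.5700) = -855.4500
Denominator Σ(y_t−ȳ)² = 997.2400
r_1 = -855.4500 / 997.2400 = -0.858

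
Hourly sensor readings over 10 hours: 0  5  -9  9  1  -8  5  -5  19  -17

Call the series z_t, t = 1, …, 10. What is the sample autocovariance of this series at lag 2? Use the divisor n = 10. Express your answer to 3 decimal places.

Mean z̄ = (0 + 5 − 9 + 9 + 1 − 8 + 5 − 5 + 19 − 17)/10 = 0.0000
Σ_{t=1}^{8}(z_t−z̄)(z_{t+2}−z̄) = 189.0000
γ_2 = 189.0000 / 10 = 18.900

18.900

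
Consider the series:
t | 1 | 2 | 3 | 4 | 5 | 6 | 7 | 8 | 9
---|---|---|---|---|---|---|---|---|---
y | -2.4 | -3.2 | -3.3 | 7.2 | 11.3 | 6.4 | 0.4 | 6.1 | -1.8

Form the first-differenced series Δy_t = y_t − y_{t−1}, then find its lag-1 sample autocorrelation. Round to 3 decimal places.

First differences Δy: -0.8, -0.1, 10.5, 4.1, -4.9, -6.0, 5.7, -7.9
Mean of differences = 0.0750
Numerator Σ(Δy_t−Δȳ)(Δy_{t+1}−Δȳ) = -28.5431
Denominator Σ(Δy_t−Δȳ)² = 282.5750
r_1(Δy) = -28.5431 / 282.5750 = -0.101

-0.101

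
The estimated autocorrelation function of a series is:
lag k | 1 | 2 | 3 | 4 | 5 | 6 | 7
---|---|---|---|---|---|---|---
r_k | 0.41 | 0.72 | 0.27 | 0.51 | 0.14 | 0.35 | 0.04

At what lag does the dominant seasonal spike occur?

The largest autocorrelation is r_2 = 0.72, with a weaker echo at lag 4 (0.51); the remaining lags stay at or below 0.41.
The dominant spike at lag 2 indicates a seasonal period of 2.

2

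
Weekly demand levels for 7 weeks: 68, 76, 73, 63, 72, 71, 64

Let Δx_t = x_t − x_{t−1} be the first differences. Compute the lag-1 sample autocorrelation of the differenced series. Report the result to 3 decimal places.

-0.298

First differences Δx: 8, -3, -10, 9, -1, -7
Mean of differences = -0.6667
Numerator Σ(Δx_t−Δx̄)(Δx_{t+1}−Δx̄) = -89.7778
Denominator Σ(Δx_t−Δx̄)² = 301.3333
r_1(Δx) = -89.7778 / 301.3333 = -0.298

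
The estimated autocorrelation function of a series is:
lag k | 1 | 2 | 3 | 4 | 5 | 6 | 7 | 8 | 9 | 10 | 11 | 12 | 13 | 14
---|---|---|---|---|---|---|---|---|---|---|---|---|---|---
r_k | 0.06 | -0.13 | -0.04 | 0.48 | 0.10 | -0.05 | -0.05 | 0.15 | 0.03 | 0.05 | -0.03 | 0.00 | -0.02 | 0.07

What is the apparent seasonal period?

The largest autocorrelation is r_4 = 0.48, with a weaker echo at lag 8 (0.15); the remaining lags stay at or below 0.10.
The dominant spike at lag 4 indicates a seasonal period of 4.

4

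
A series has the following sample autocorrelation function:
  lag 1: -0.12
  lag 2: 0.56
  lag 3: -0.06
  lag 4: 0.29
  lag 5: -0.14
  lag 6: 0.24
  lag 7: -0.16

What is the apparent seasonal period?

The largest autocorrelation is r_2 = 0.56, with weaker echoes at lags 4 (0.29) and 6 (0.24); the remaining lags stay at or below -0.06.
The dominant spike at lag 2 indicates a seasonal period of 2.

2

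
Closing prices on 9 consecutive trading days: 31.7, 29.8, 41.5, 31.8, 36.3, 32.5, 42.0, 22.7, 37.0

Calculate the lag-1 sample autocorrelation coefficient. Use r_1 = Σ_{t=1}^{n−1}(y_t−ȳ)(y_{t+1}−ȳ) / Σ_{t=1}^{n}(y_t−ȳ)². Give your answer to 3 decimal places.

-0.627

Mean ȳ = (31.7 + 29.8 + 41.5 + 31.8 + 36.3 + 32.5 + 42.0 + 22.7 + 37.0)/9 = 33.9222
Numerator Σ_{t=1}^{8}(y_t−ȳ)(y_{t+1}−ȳ) = -183.2649
Denominator Σ(y_t−ȳ)² = 292.1956
r_1 = -183.2649 / 292.1956 = -0.627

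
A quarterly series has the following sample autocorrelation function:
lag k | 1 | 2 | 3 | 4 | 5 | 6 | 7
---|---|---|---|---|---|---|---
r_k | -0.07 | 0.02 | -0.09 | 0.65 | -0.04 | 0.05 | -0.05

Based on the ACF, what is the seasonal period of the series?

4

The largest autocorrelation is r_4 = 0.65; the remaining lags stay at or below 0.05.
The dominant spike at lag 4 indicates a seasonal period of 4.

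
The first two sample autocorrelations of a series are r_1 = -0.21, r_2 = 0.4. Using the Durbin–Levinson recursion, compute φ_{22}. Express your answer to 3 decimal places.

φ_{22} = (r_2 − r_1²) / (1 − r_1²)
r_1² = (-0.21)² = 0.0441
Numerator = 0.4 − 0.0441 = 0.3559; denominator = 1 − 0.0441 = 0.9559
φ_{22} = 0.3559 / 0.9559 = 0.372

0.372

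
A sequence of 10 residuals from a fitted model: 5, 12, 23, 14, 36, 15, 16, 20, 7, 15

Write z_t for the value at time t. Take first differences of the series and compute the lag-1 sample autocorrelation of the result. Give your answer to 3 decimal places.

-0.601

First differences Δz: 7, 11, -9, 22, -21, 1, 4, -13, 8
Mean of differences = 1.1111
Numerator Σ(Δz_t−Δz̄)(Δz_{t+1}−Δz̄) = -850.6790
Denominator Σ(Δz_t−Δz̄)² = 1414.8889
r_1(Δz) = -850.6790 / 1414.8889 = -0.601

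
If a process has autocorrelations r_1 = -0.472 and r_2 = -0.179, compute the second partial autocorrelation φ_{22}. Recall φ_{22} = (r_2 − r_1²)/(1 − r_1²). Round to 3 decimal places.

φ_{22} = (r_2 − r_1²) / (1 − r_1²)
r_1² = (-0.472)² = 0.222784
Numerator = -0.179 − 0.2228 = -0.4018; denominator = 1 − 0.2228 = 0.7772
φ_{22} = -0.4018 / 0.7772 = -0.517

-0.517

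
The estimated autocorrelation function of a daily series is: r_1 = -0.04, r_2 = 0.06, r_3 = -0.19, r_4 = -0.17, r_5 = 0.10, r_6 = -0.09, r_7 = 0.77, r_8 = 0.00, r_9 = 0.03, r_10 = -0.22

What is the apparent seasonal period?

The largest autocorrelation is r_7 = 0.77; the remaining lags stay at or below 0.10.
The dominant spike at lag 7 indicates a seasonal period of 7.

7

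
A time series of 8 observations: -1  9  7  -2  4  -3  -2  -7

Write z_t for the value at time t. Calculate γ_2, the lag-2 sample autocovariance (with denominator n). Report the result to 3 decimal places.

Mean z̄ = (-1 + 9 + 7 − 2 + 4 − 3 − 2 − 7)/8 = 0.6250
Deviations: -1.6250, 8.3750, 6.3750, -2.6250, 3.3750, -3.6250, -2.6250, -7.6250
Σ_{t=1}^{6}(z_t−z̄)(z_{t+2}−z̄) = 17.4688
γ_2 = 17.4688 / 8 = 2.184

2.184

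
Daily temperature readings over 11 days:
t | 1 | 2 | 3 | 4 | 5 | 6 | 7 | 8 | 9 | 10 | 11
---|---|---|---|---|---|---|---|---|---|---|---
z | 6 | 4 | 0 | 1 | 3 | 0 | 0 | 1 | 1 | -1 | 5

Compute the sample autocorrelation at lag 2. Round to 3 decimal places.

Mean z̄ = (6 + 4 + 0 + 1 + 3 + 0 + 0 + 1 + 1 − 1 + 5)/11 = 1.8182
Numerator Σ_{t=1}^{9}(z_t−z̄)(z_{t+2}−z̄) = -9.5207
Denominator Σ(z_t−z̄)² = 53.6364
r_2 = -9.5207 / 53.6364 = -0.178

-0.178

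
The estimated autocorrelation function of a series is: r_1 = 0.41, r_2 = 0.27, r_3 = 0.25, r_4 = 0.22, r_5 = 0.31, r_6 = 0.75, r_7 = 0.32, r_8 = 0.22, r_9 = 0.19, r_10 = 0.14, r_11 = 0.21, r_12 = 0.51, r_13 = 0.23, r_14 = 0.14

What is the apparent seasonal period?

6

The largest autocorrelation is r_6 = 0.75, with a weaker echo at lag 12 (0.51); the remaining lags stay at or below 0.41. The elevated value at lag 1 (0.41), dropping to 0.27 at lag 2, reflects decaying short-term dependence rather than seasonality.
The dominant spike at lag 6 indicates a seasonal period of 6.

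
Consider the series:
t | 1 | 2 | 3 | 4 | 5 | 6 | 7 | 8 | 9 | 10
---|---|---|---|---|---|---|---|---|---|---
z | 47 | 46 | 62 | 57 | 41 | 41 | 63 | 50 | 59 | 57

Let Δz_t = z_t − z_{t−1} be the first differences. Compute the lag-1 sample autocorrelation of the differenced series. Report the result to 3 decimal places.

-0.358

First differences Δz: -1, 16, -5, -16, 0, 22, -13, 9, -2
Mean of differences = 1.1111
Numerator Σ(Δz_t−Δz̄)(Δz_{t+1}−Δz̄) = -452.6790
Denominator Σ(Δz_t−Δz̄)² = 1264.8889
r_1(Δz) = -452.6790 / 1264.8889 = -0.358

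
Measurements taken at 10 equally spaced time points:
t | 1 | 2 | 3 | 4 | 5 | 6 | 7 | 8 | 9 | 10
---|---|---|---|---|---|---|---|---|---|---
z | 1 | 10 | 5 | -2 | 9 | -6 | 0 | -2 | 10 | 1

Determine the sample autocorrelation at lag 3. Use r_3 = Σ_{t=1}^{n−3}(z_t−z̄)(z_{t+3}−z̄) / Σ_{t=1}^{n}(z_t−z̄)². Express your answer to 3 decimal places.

-0.151

Mean z̄ = (1 + 10 + 5 − 2 + 9 − 6 + 0 − 2 + 10 + 1)/10 = 2.6000
Numerator Σ_{t=1}^{7}(z_t−z̄)(z_{t+3}−z̄) = -42.8800
Denominator Σ(z_t−z̄)² = 284.4000
r_3 = -42.8800 / 284.4000 = -0.151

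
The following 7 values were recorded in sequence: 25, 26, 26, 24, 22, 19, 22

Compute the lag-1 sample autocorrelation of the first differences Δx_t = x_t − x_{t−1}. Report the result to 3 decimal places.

First differences Δx: 1, 0, -2, -2, -3, 3
Mean of differences = -0.5000
Numerator Σ(Δx_t−Δx̄)(Δx_{t+1}−Δx̄) = -2.7500
Denominator Σ(Δx_t−Δx̄)² = 25.5000
r_1(Δx) = -2.7500 / 25.5000 = -0.108

-0.108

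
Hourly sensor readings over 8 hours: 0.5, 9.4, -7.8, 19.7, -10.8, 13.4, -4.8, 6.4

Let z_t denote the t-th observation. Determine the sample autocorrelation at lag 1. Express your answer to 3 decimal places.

-0.919

Mean z̄ = (0.5 + 9.4 − 7.8 + 19.7 − 10.8 + 13.4 − 4.8 + 6.4)/8 = 3.2500
Numerator Σ_{t=1}^{7}(z_t−z̄)(z_{t+1}−z̄) = -747.4375
Denominator Σ(z_t−z̄)² = 813.2400
r_1 = -747.4375 / 813.2400 = -0.919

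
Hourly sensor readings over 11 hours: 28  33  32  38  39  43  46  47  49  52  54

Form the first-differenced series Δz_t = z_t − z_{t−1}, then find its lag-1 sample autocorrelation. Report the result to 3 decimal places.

-0.733

First differences Δz: 5, -1, 6, 1, 4, 3, 1, 2, 3, 2
Mean of differences = 2.6000
Numerator Σ(Δz_t−Δz̄)(Δz_{t+1}−Δz̄) = -28.1600
Denominator Σ(Δz_t−Δz̄)² = 38.4000
r_1(Δz) = -28.1600 / 38.4000 = -0.733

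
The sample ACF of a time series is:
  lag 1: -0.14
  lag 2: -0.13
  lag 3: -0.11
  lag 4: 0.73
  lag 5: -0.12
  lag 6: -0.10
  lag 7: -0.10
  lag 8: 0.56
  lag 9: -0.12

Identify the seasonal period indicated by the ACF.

The largest autocorrelation is r_4 = 0.73, with a weaker echo at lag 8 (0.56); the remaining lags stay at or below -0.10.
The dominant spike at lag 4 indicates a seasonal period of 4.

4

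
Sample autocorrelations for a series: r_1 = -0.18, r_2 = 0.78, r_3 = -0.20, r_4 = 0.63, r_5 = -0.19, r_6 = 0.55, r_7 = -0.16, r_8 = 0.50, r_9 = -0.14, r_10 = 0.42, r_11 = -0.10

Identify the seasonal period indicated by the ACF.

The largest autocorrelation is r_2 = 0.78, with weaker echoes at lags 4 (0.63), 6 (0.55), 8 (0.50) and 10 (0.42); the remaining lags stay at or below -0.10.
The dominant spike at lag 2 indicates a seasonal period of 2.

2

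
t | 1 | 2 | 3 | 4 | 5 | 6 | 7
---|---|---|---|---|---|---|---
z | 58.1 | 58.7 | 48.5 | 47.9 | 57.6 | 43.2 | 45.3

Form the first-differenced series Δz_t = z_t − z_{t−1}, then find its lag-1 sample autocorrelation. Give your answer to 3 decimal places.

-0.557

First differences Δz: 0.6, -10.2, -0.6, 9.7, -14.4, 2.1
Mean of differences = -2.1333
Numerator Σ(Δz_t−Δz̄)(Δz_{t+1}−Δz̄) = -213.3578
Denominator Σ(Δz_t−Δz̄)² = 383.3133
r_1(Δz) = -213.3578 / 383.3133 = -0.557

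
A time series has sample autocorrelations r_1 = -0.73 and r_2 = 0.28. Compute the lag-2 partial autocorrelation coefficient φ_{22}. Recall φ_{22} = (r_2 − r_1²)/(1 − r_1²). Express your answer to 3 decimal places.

φ_{22} = (r_2 − r_1²) / (1 − r_1²)
r_1² = (-0.73)² = 0.5329
Numerator = 0.28 − 0.5329 = -0.2529; denominator = 1 − 0.5329 = 0.4671
φ_{22} = -0.2529 / 0.4671 = -0.541

-0.541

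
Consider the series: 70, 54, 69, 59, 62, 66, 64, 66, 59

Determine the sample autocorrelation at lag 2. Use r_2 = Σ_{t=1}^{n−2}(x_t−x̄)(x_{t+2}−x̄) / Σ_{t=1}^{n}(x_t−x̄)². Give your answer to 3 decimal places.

Mean x̄ = (70 + 54 + 69 + 59 + 62 + 66 + 64 + 66 + 59)/9 = 63.2222
Σ(x_t−x̄)(x_{t+2}−x̄) = (39.1605) + (38.9383) + (-7.0617) + (-11.7284) + (-0.9506) + (7.7160) + (-3.2840) = 62.7901
Denominator Σ(x_t−x̄)² = 217.5556
r_2 = 62.7901 / 217.5556 = 0.289

0.289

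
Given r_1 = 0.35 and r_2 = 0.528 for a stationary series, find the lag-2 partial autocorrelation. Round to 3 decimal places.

0.462

φ_{22} = (r_2 − r_1²) / (1 − r_1²)
r_1² = (0.35)² = 0.1225
Numerator = 0.528 − 0.1225 = 0.4055; denominator = 1 − 0.1225 = 0.8775
φ_{22} = 0.4055 / 0.8775 = 0.462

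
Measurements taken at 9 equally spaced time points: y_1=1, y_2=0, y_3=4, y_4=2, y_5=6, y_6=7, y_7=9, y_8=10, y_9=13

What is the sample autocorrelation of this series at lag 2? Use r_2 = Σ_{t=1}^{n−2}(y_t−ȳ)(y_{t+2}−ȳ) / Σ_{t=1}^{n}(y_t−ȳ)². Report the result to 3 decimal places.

Mean ȳ = (1 + 0 + 4 + 2 + 6 + 7 + 9 + 10 + 13)/9 = 5.7778
Σ(y_t−ȳ)(y_{t+2}−ȳ) = (8.4938) + (21.8272) + (-0.3951) + (-4.6173) + (0.7160) + (5.1605) + (23.2716) = 54.4568
Denominator Σ(y_t−ȳ)² = 155.5556
r_2 = 54.4568 / 155.5556 = 0.350

0.350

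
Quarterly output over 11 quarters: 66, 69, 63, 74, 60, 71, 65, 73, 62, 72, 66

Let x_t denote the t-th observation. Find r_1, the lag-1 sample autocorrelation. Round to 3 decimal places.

Mean x̄ = (66 + 69 + 63 + 74 + 60 + 71 + 65 + 73 + 62 + 72 + 66)/11 = 67.3636
Numerator Σ_{t=1}^{10}(x_t−x̄)(x_{t+1}−x̄) = -197.3140
Denominator Σ(x_t−x̄)² = 224.5455
r_1 = -197.3140 / 224.5455 = -0.879

-0.879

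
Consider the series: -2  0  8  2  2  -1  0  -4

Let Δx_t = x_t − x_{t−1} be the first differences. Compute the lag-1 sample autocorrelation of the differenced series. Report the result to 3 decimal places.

First differences Δx: 2, 8, -6, 0, -3, 1, -4
Mean of differences = -0.2857
Numerator Σ(Δx_t−Δx̄)(Δx_{t+1}−Δx̄) = -39.0816
Denominator Σ(Δx_t−Δx̄)² = 129.4286
r_1(Δx) = -39.0816 / 129.4286 = -0.302

-0.302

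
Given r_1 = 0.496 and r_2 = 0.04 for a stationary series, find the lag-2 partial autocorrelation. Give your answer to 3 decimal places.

-0.273

φ_{22} = (r_2 − r_1²) / (1 − r_1²)
r_1² = (0.496)² = 0.246016
Numerator = 0.04 − 0.2460 = -0.2060; denominator = 1 − 0.2460 = 0.7540
φ_{22} = -0.2060 / 0.7540 = -0.273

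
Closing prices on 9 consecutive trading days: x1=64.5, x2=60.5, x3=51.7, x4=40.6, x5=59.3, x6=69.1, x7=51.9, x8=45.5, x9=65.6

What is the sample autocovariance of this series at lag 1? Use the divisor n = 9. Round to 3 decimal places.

-3.023

Mean x̄ = (64.5 + 60.5 + 51.7 + 40.6 + 59.3 + 69.1 + 51.9 + 45.5 + 65.6)/9 = 56.5222
Σ_{t=1}^{8}(x_t−x̄)(x_{t+1}−x̄) = -27.2049
γ_1 = -27.2049 / 9 = -3.023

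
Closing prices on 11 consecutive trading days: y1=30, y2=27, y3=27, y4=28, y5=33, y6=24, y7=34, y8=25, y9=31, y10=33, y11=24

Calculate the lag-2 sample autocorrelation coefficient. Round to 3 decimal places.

Mean ȳ = (30 + 27 + 27 + 28 + 33 + 24 + 34 + 25 + 31 + 33 + 24)/11 = 28.7273
Numerator Σ_{t=1}^{9}(y_t−ȳ)(y_{t+2}−ȳ) = 20.5785
Denominator Σ(y_t−ȳ)² = 136.1818
r_2 = 20.5785 / 136.1818 = 0.151

0.151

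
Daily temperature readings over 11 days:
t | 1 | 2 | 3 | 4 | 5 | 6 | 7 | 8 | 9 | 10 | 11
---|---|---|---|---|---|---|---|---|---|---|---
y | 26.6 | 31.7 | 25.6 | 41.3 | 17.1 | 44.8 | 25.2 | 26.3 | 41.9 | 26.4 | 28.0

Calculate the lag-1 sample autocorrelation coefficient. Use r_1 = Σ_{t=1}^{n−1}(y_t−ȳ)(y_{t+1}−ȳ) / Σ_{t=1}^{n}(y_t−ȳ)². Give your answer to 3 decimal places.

Mean ȳ = (26.6 + 31.7 + 25.6 + 41.3 + 17.1 + 44.8 + 25.2 + 26.3 + 41.9 + 26.4 + 28.0)/11 = 30.4455
Numerator Σ_{t=1}^{10}(y_t−ȳ)(y_{t+1}−ȳ) = -537.4066
Denominator Σ(y_t−ȳ)² = 740.0673
r_1 = -537.4066 / 740.0673 = -0.726

-0.726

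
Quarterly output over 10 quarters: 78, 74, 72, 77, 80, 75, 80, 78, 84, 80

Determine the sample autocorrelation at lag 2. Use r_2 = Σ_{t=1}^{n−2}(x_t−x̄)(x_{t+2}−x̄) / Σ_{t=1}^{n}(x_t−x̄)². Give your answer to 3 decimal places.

Mean x̄ = (78 + 74 + 72 + 77 + 80 + 75 + 80 + 78 + 84 + 80)/10 = 77.8000
Numerator Σ_{t=1}^{8}(x_t−x̄)(x_{t+2}−x̄) = 9.7200
Denominator Σ(x_t−x̄)² = 109.6000
r_2 = 9.7200 / 109.6000 = 0.089

0.089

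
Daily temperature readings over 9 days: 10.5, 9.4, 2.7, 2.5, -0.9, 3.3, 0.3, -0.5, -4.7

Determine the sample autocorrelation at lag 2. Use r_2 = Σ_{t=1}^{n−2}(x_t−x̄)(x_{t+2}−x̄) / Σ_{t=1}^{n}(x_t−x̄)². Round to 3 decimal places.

0.116

Mean x̄ = (10.5 + 9.4 + 2.7 + 2.5 − 0.9 + 3.3 + 0.3 − 0.5 − 4.7)/9 = 2.5111
Numerator Σ_{t=1}^{7}(x_t−x̄)(x_{t+2}−x̄) = 21.8909
Denominator Σ(x_t−x̄)² = 189.5289
r_2 = 21.8909 / 189.5289 = 0.116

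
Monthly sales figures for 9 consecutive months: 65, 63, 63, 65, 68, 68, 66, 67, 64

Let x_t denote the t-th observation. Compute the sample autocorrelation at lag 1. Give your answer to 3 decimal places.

Mean x̄ = (65 + 63 + 63 + 65 + 68 + 68 + 66 + 67 + 64)/9 = 65.4444
Numerator Σ_{t=1}^{8}(x_t−x̄)(x_{t+1}−x̄) = 13.5802
Denominator Σ(x_t−x̄)² = 30.2222
r_1 = 13.5802 / 30.2222 = 0.449

0.449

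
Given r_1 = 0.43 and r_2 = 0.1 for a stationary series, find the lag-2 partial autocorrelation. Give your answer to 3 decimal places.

φ_{22} = (r_2 − r_1²) / (1 − r_1²)
r_1² = (0.43)² = 0.1849
Numerator = 0.1 − 0.1849 = -0.0849; denominator = 1 − 0.1849 = 0.8151
φ_{22} = -0.0849 / 0.8151 = -0.104

-0.104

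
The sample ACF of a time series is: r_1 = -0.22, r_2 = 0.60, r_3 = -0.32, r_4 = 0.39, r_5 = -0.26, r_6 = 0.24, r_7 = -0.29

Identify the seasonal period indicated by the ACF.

2

The largest autocorrelation is r_2 = 0.60, with weaker echoes at lags 4 (0.39) and 6 (0.24); the remaining lags stay at or below -0.22.
The dominant spike at lag 2 indicates a seasonal period of 2.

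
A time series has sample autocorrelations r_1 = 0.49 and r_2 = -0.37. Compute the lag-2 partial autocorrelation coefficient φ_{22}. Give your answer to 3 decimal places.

-0.803

φ_{22} = (r_2 − r_1²) / (1 − r_1²)
r_1² = (0.49)² = 0.2401
Numerator = -0.37 − 0.2401 = -0.6101; denominator = 1 − 0.2401 = 0.7599
φ_{22} = -0.6101 / 0.7599 = -0.803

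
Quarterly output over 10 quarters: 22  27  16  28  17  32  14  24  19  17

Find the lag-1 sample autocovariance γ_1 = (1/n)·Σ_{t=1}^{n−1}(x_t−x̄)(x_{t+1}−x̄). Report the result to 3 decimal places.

Mean x̄ = (22 + 27 + 16 + 28 + 17 + 32 + 14 + 24 + 19 + 17)/10 = 21.6000
Σ_{t=1}^{9}(x_t−x̄)(x_{t+1}−x̄) = -232.7600
γ_1 = -232.7600 / 10 = -23.276

-23.276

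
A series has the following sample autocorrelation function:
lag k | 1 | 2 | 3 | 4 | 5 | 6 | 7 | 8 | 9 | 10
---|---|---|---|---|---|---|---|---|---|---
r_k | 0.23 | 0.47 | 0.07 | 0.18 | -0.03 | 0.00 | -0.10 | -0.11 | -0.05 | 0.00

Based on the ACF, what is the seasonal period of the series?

The largest autocorrelation is r_2 = 0.47; the remaining lags stay at or below 0.23.
The dominant spike at lag 2 indicates a seasonal period of 2.

2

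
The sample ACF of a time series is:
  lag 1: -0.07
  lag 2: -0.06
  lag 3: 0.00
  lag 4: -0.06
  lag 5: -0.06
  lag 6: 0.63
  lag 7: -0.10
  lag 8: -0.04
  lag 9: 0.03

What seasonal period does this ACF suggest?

6

The largest autocorrelation is r_6 = 0.63; the remaining lags stay at or below 0.03.
The dominant spike at lag 6 indicates a seasonal period of 6.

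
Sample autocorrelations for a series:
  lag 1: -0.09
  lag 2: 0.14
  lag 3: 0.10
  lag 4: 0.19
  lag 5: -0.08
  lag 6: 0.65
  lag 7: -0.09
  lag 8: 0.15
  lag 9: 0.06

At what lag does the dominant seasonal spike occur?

The largest autocorrelation is r_6 = 0.65; the remaining lags stay at or below 0.19.
The dominant spike at lag 6 indicates a seasonal period of 6.

6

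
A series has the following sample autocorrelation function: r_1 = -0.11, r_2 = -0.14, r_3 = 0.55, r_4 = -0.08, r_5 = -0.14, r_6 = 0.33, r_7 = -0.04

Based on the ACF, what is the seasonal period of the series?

The largest autocorrelation is r_3 = 0.55, with a weaker echo at lag 6 (0.33); the remaining lags stay at or below -0.04.
The dominant spike at lag 3 indicates a seasonal period of 3.

3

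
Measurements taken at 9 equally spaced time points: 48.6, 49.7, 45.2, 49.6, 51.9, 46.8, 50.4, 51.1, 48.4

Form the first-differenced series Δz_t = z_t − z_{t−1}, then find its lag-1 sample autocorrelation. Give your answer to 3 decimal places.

-0.474

First differences Δz: 1.1, -4.5, 4.4, 2.3, -5.1, 3.6, 0.7, -2.7
Mean of differences = -0.0250
Numerator Σ(Δz_t−Δz̄)(Δz_{t+1}−Δz̄) = -44.0556
Denominator Σ(Δz_t−Δz̄)² = 92.8550
r_1(Δz) = -44.0556 / 92.8550 = -0.474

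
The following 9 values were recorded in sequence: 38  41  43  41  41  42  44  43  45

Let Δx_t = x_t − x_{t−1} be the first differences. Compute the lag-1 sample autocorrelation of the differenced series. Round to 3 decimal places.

-0.121

First differences Δx: 3, 2, -2, 0, 1, 2, -1, 2
Mean of differences = 0.8750
Numerator Σ(Δx_t−Δx̄)(Δx_{t+1}−Δx̄) = -2.5156
Denominator Σ(Δx_t−Δx̄)² = 20.8750
r_1(Δx) = -2.5156 / 20.8750 = -0.121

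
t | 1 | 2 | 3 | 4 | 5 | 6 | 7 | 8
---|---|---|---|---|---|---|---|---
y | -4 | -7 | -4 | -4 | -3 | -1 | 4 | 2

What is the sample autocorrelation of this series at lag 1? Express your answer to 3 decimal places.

0.601

Mean ȳ = (-4 − 7 − 4 − 4 − 3 − 1 + 4 + 2)/8 = -2.1250
Σ(y_t−ȳ)(y_{t+1}−ȳ) = (9.1406) + (9.1406) + (3.5156) + (1.6406) + (-0.9844) + (6.8906) + (25.2656) = 54.6094
Denominator Σ(y_t−ȳ)² = 90.8750
r_1 = 54.6094 / 90.8750 = 0.601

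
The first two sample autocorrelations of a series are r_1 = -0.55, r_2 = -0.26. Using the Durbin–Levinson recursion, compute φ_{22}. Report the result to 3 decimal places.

φ_{22} = (r_2 − r_1²) / (1 − r_1²)
r_1² = (-0.55)² = 0.3025
Numerator = -0.26 − 0.3025 = -0.5625; denominator = 1 − 0.3025 = 0.6975
φ_{22} = -0.5625 / 0.6975 = -0.806

-0.806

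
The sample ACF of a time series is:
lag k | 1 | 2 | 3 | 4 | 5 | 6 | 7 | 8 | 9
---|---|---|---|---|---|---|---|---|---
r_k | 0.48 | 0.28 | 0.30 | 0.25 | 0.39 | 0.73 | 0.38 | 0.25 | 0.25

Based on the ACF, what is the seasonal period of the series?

6

The largest autocorrelation is r_6 = 0.73; the remaining lags stay at or below 0.48. The elevated value at lag 1 (0.48), dropping to 0.28 at lag 2, reflects decaying short-term dependence rather than seasonality.
The dominant spike at lag 6 indicates a seasonal period of 6.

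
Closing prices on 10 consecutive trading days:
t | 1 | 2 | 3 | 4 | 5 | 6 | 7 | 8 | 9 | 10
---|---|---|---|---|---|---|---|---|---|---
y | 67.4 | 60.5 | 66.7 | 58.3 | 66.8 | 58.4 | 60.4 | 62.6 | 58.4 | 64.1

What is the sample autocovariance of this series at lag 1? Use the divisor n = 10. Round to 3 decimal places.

-7.123

Mean ȳ = (67.4 + 60.5 + 66.7 + 58.3 + 66.8 + 58.4 + 60.4 + 62.6 + 58.4 + 64.1)/10 = 62.3600
Σ_{t=1}^{9}(y_t−ȳ)(y_{t+1}−ȳ) = -71.2256
γ_1 = -71.2256 / 10 = -7.123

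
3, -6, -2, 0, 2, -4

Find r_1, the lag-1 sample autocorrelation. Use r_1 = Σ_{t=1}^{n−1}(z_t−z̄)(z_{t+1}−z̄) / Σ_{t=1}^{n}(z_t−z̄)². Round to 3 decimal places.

Mean z̄ = (3 − 6 − 2 + 0 + 2 − 4)/6 = -1.1667
Deviations from mean: 4.1667, -4.8333, -0.8333, 1.1667, 3.1667, -2.8333
Σ(z_t−z̄)(z_{t+1}−z̄) = (-20.1389) + (4.0278) + (-0.9722) + (3.6944) + (-8.9722) = -22.3611
Denominator Σ(z_t−z̄)² = 60.8333
r_1 = -22.3611 / 60.8333 = -0.368

-0.368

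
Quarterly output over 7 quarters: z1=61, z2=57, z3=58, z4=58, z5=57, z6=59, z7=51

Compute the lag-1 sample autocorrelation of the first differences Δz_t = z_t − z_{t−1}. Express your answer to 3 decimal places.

-0.309

First differences Δz: -4, 1, 0, -1, 2, -8
Mean of differences = -1.6667
Numerator Σ(Δz_t−Δz̄)(Δz_{t+1}−Δz̄) = -21.4444
Denominator Σ(Δz_t−Δz̄)² = 69.3333
r_1(Δz) = -21.4444 / 69.3333 = -0.309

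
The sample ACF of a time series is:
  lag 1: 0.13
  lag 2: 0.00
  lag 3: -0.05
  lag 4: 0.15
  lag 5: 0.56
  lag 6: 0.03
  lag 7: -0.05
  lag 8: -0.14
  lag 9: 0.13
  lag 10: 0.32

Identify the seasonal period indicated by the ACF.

The largest autocorrelation is r_5 = 0.56, with a weaker echo at lag 10 (0.32); the remaining lags stay at or below 0.15.
The dominant spike at lag 5 indicates a seasonal period of 5.

5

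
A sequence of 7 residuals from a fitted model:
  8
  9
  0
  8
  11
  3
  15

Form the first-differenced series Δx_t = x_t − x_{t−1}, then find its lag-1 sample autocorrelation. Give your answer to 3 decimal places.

-0.483

First differences Δx: 1, -9, 8, 3, -8, 12
Mean of differences = 1.1667
Numerator Σ(Δx_t−Δx̄)(Δx_{t+1}−Δx̄) = -171.3611
Denominator Σ(Δx_t−Δx̄)² = 354.8333
r_1(Δx) = -171.3611 / 354.8333 = -0.483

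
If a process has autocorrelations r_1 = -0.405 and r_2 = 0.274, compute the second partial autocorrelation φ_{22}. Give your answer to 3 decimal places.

φ_{22} = (r_2 − r_1²) / (1 − r_1²)
r_1² = (-0.405)² = 0.164025
Numerator = 0.274 − 0.1640 = 0.1100; denominator = 1 − 0.1640 = 0.8360
φ_{22} = 0.1100 / 0.8360 = 0.132

0.132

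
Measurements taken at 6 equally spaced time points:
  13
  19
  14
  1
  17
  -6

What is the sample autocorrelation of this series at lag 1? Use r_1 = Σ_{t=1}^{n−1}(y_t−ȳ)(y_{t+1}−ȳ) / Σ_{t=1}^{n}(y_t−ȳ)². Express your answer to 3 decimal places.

Mean ȳ = (13 + 19 + 14 + 1 + 17 − 6)/6 = 9.6667
Σ(y_t−ȳ)(y_{t+1}−ȳ) = (31.1111) + (40.4444) + (-37.5556) + (-63.5556) + (-114.8889) = -144.4444
Denominator Σ(y_t−ȳ)² = 491.3333
r_1 = -144.4444 / 491.3333 = -0.294

-0.294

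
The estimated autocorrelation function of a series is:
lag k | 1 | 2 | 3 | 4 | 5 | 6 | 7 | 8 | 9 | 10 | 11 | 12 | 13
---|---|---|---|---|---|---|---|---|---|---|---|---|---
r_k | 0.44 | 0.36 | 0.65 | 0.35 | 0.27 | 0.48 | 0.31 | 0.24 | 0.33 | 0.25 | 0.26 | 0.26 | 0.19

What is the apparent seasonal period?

The largest autocorrelation is r_3 = 0.65, with a weaker echo at lag 6 (0.48); the remaining lags stay at or below 0.44. The elevated value at lag 1 (0.44), dropping to 0.36 at lag 2, reflects decaying short-term dependence rather than seasonality.
The dominant spike at lag 3 indicates a seasonal period of 3.

3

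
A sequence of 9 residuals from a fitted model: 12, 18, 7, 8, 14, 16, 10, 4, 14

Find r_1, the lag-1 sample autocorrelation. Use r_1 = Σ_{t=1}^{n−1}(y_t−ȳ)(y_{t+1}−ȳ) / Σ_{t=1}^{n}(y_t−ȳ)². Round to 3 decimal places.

-0.134

Mean ȳ = (12 + 18 + 7 + 8 + 14 + 16 + 10 + 4 + 14)/9 = 11.4444
Numerator Σ_{t=1}^{8}(y_t−ȳ)(y_{t+1}−ȳ) = -22.1975
Denominator Σ(y_t−ȳ)² = 166.2222
r_1 = -22.1975 / 166.2222 = -0.134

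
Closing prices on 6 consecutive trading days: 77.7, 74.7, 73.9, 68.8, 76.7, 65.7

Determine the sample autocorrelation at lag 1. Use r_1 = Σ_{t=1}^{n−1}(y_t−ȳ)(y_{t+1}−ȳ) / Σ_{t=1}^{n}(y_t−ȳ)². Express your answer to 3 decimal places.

Mean ȳ = (77.7 + 74.7 + 73.9 + 68.8 + 76.7 + 65.7)/6 = 72.9167
Σ(y_t−ȳ)(y_{t+1}−ȳ) = (8.5303) + (1.7536) + (-4.0481) + (-15.5747) + (-27.3031) = -36.6419
Denominator Σ(y_t−ȳ)² = 110.3683
r_1 = -36.6419 / 110.3683 = -0.332

-0.332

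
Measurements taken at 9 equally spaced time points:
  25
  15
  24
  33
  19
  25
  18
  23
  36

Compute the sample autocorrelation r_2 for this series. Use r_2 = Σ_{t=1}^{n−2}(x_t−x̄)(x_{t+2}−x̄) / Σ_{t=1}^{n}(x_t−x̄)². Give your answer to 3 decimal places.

-0.311

Mean x̄ = (25 + 15 + 24 + 33 + 19 + 25 + 18 + 23 + 36)/9 = 24.2222
Σ(x_t−x̄)(x_{t+2}−x̄) = (-0.1728) + (-80.9506) + (1.1605) + (6.8272) + (32.4938) + (-0.9506) + (-73.2840) = -114.8765
Denominator Σ(x_t−x̄)² = 369.5556
r_2 = -114.8765 / 369.5556 = -0.311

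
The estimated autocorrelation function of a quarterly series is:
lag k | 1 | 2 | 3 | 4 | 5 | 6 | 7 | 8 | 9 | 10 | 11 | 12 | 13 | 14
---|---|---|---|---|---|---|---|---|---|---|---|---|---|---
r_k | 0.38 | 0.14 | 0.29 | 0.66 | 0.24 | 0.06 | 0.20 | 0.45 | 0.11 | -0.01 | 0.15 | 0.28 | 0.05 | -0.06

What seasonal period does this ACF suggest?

The largest autocorrelation is r_4 = 0.66, with a weaker echo at lag 8 (0.45); the remaining lags stay at or below 0.38. The elevated value at lag 1 (0.38), dropping to 0.14 at lag 2, reflects decaying short-term dependence rather than seasonality.
The dominant spike at lag 4 indicates a seasonal period of 4.

4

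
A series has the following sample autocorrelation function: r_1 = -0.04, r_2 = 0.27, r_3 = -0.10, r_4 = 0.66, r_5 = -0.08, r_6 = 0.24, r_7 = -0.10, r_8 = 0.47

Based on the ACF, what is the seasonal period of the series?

The largest autocorrelation is r_4 = 0.66, with a weaker echo at lag 8 (0.47); the remaining lags stay at or below 0.27.
The dominant spike at lag 4 indicates a seasonal period of 4.

4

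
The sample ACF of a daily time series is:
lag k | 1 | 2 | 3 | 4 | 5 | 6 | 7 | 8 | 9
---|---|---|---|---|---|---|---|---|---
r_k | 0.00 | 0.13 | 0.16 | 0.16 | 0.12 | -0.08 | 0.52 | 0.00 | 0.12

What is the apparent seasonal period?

7

The largest autocorrelation is r_7 = 0.52; the remaining lags stay at or below 0.16.
The dominant spike at lag 7 indicates a seasonal period of 7.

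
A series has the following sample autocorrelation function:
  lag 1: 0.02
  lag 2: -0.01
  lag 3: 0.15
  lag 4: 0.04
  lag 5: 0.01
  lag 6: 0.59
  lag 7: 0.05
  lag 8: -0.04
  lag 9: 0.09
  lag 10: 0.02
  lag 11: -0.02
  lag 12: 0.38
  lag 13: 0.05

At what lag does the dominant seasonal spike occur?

6

The largest autocorrelation is r_6 = 0.59, with a weaker echo at lag 12 (0.38); the remaining lags stay at or below 0.15.
The dominant spike at lag 6 indicates a seasonal period of 6.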